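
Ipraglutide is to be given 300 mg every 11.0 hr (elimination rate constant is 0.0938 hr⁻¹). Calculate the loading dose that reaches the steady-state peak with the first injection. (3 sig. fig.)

Accumulation ratio R = 1 / (1 − e^(−kτ)) = 1 / (1 − e^(−0.09380×11.0)) = 1 / (1 − 0.3564) = 1.554
Loading dose = maintenance dose × R = 300 × 1.554 ≈ 466 mg

466 mg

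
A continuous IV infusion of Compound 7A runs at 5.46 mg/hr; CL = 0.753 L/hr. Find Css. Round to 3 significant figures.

7.25 µg/mL

Css = infusion rate / CL = 5.46 / 0.753 ≈ 7.25 µg/mL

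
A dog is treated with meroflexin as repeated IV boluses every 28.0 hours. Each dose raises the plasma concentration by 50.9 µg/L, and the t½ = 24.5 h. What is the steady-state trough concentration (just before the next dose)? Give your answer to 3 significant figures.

k = ln 2 / 24.5 = 0.02829 h⁻¹
Fraction remaining after one interval: e^(−kτ) = e^(−0.02829 × 28.0) = 0.4529
R = 1 / (1 − 0.4529) = 1.828
Css,max = 50.9 × 1.828 = 93.03 µg/L
Css,min = Css,max × e^(−kτ) = 93.03 × 0.4529 ≈ 42.1 µg/L

42.1 µg/L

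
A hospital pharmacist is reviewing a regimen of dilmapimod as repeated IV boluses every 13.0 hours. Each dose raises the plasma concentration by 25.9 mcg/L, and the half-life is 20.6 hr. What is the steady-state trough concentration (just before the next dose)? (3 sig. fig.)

47.2 mcg/L

k = ln 2 / 20.6 = 0.03365 hr⁻¹
Fraction remaining after one interval: e^(−kτ) = e^(−0.03365 × 13.0) = 0.6457
R = 1 / (1 − 0.6457) = 2.822
Css,max = 25.9 × 2.822 = 73.10 mcg/L
Css,min = Css,max × e^(−kτ) = 73.10 × 0.6457 ≈ 47.2 mcg/L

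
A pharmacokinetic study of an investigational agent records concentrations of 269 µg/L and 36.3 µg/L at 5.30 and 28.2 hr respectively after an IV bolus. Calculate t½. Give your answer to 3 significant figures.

k = ln(C₁/C₂) / (t₂ − t₁) = ln(269/36.3) / (28.2 − 5.30)
  = 2.003 / 22.90 = 0.08746 hr⁻¹
t½ = ln 2 / k = ln 2 / 0.08746 ≈ 7.93 hours

7.93 hours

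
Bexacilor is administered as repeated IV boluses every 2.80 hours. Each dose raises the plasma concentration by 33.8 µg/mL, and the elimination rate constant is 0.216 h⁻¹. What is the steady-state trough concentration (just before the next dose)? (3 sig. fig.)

Fraction remaining after one interval: e^(−kτ) = e^(−0.2160 × 2.80) = 0.5462
R = 1 / (1 − 0.5462) = 2.204
Css,max = 33.8 × 2.204 = 74.48 µg/mL
Css,min = Css,max × e^(−kτ) = 74.48 × 0.5462 ≈ 40.7 µg/mL

40.7 µg/mL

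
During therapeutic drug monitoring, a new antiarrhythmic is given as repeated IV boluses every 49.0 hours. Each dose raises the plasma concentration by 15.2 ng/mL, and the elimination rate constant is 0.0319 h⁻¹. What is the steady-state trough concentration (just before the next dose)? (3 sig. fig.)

4.03 ng/mL

Fraction remaining after one interval: e^(−kτ) = e^(−0.03190 × 49.0) = 0.2095
R = 1 / (1 − 0.2095) = 1.265
Css,max = 15.2 × 1.265 = 19.23 ng/mL
Css,min = Css,max × e^(−kτ) = 19.23 × 0.2095 ≈ 4.03 ng/mL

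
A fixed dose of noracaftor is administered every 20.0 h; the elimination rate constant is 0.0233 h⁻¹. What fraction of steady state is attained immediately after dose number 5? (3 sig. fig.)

f_n = 1 − e^(−nkτ) = 1 − e^(−5 × 0.02330 × 20.0) = 1 − e^(−2.330) = 1 − 0.09730 ≈ 0.903

0.903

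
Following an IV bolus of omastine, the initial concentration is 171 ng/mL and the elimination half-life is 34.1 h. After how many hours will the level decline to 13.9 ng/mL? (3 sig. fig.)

123 hours

k = ln 2 / 34.1 = 0.02033 h⁻¹
C(t) = C₀ e^(−kt)  ⇒  t = ln(C₀/C) / k
t = ln(171/13.9) / 0.02033 = 2.510 / 0.02033 ≈ 123 hours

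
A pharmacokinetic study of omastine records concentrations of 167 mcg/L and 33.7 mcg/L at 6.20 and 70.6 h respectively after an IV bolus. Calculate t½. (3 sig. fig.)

k = ln(C₁/C₂) / (t₂ − t₁) = ln(167/33.7) / (70.6 − 6.20)
  = 1.600 / 64.40 = 0.02485 h⁻¹
t½ = ln 2 / k = ln 2 / 0.02485 ≈ 27.9 hours

27.9 hours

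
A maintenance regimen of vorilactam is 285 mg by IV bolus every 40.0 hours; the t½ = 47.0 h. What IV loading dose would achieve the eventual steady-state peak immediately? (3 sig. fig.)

640 mg

k = ln 2 / 47.0 = 0.01475 h⁻¹
Accumulation ratio R = 1 / (1 − e^(−kτ)) = 1 / (1 − e^(−0.01475×40.0)) = 1 / (1 − 0.5544) = 2.244
Loading dose = maintenance dose × R = 285 × 2.244 ≈ 640 mg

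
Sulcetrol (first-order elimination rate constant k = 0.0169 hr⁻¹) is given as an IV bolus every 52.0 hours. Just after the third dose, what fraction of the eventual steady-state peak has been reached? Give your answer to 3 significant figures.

0.928

f_n = 1 − e^(−nkτ) = 1 − e^(−3 × 0.01690 × 52.0) = 1 − e^(−2.636) = 1 − 0.07162 ≈ 0.928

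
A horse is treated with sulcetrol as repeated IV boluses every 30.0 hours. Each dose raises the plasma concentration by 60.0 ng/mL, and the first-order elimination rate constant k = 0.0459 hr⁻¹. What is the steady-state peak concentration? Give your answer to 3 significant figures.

Fraction remaining after one interval: e^(−kτ) = e^(−0.04590 × 30.0) = 0.2523
R = 1 / (1 − 0.2523) = 1.337
Css,max = 60.0 × 1.337 ≈ 80.2 ng/mL

80.2 ng/mL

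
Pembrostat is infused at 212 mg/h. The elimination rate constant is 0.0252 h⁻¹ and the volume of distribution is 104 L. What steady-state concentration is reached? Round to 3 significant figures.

80.9 µg/mL

CL = k · V = 0.0252 × 104 = 2.621 L/h
Css = rate / CL = 212 / 2.621 ≈ 80.9 µg/mL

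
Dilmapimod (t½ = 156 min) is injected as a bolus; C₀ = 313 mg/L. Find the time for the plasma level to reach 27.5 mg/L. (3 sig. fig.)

547 minutes

k = ln 2 / 156 = 0.004443 min⁻¹
C(t) = C₀ e^(−kt)  ⇒  t = ln(C₀/C) / k
t = ln(313/27.5) / 0.004443 = 2.432 / 0.004443 ≈ 547 minutes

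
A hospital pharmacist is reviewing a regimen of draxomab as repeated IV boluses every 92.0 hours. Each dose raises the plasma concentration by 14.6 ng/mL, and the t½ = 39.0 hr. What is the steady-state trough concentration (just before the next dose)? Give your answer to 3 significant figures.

3.54 ng/mL

k = ln 2 / 39.0 = 0.01777 hr⁻¹
Fraction remaining after one interval: e^(−kτ) = e^(−0.01777 × 92.0) = 0.1949
R = 1 / (1 − 0.1949) = 1.242
Css,max = 14.6 × 1.242 = 18.14 ng/mL
Css,min = Css,max × e^(−kτ) = 18.14 × 0.1949 ≈ 3.54 ng/mL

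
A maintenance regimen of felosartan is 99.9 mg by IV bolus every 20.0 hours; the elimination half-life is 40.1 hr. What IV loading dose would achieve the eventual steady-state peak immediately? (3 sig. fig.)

342 mg

k = ln 2 / 40.1 = 0.01729 hr⁻¹
Accumulation ratio R = 1 / (1 − e^(−kτ)) = 1 / (1 − e^(−0.01729×20.0)) = 1 / (1 − 0.7077) = 3.421
Loading dose = maintenance dose × R = 99.9 × 3.421 ≈ 342 mg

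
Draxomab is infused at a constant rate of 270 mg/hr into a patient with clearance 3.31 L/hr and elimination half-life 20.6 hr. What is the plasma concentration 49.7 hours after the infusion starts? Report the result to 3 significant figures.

66.3 mg/L

Css = rate / CL = 270 / 3.31 = 81.57 mg/L
k = ln 2 / 20.6 = 0.03365 hr⁻¹
C(t) = Css (1 − e^(−kt)) = 81.57 × (1 − e^(−1.672)) = 81.57 × 0.8122 ≈ 66.3 mg/L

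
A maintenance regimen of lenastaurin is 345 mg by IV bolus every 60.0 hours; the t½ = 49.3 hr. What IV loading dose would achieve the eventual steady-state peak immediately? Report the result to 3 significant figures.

k = ln 2 / 49.3 = 0.01406 hr⁻¹
Accumulation ratio R = 1 / (1 − e^(−kτ)) = 1 / (1 − e^(−0.01406×60.0)) = 1 / (1 − 0.4302) = 1.755
Loading dose = maintenance dose × R = 345 × 1.755 ≈ 605 mg

605 mg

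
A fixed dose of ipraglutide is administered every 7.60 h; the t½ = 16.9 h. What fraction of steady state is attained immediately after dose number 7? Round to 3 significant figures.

0.887

k = ln 2 / 16.9 = 0.04101 h⁻¹
f_n = 1 − e^(−nkτ) = 1 − e^(−7 × 0.04101 × 7.60) = 1 − e^(−2.182) = 1 − 0.1128 ≈ 0.887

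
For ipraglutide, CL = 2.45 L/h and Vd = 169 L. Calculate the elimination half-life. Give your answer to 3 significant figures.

k = CL / V = 2.45 / 169 = 0.01450 h⁻¹
t½ = ln 2 / k = ln 2 / 0.01450 ≈ 47.8 hours

47.8 hours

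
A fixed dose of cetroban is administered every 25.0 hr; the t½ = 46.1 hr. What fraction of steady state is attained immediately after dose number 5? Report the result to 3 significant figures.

k = ln 2 / 46.1 = 0.01504 hr⁻¹
f_n = 1 − e^(−nkτ) = 1 − e^(−5 × 0.01504 × 25.0) = 1 − e^(−1.879) = 1 − 0.1527 ≈ 0.847

0.847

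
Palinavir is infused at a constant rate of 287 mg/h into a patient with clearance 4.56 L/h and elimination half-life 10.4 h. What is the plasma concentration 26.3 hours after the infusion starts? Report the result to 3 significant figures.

Css = rate / CL = 287 / 4.56 = 62.94 µg/mL
k = ln 2 / 10.4 = 0.06665 h⁻¹
C(t) = Css (1 − e^(−kt)) = 62.94 × (1 − e^(−1.753)) = 62.94 × 0.8267 ≈ 52.0 µg/mL

52.0 µg/mL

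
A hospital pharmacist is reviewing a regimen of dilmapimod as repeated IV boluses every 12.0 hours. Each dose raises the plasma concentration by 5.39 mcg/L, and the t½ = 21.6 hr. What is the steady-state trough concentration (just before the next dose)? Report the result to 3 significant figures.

k = ln 2 / 21.6 = 0.03209 hr⁻¹
Fraction remaining after one interval: e^(−kτ) = e^(−0.03209 × 12.0) = 0.6804
R = 1 / (1 − 0.6804) = 3.129
Css,max = 5.39 × 3.129 = 16.86 mcg/L
Css,min = Css,max × e^(−kτ) = 16.86 × 0.6804 ≈ 11.5 mcg/L

11.5 mcg/L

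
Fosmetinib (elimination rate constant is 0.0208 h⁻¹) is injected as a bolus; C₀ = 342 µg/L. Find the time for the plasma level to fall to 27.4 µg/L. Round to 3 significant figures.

121 hours

C(t) = C₀ e^(−kt)  ⇒  t = ln(C₀/C) / k
t = ln(342/27.4) / 0.02080 = 2.524 / 0.02080 ≈ 121 hours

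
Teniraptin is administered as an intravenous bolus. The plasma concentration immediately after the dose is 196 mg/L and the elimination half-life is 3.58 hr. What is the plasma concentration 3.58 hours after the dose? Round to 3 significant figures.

98.0 mg/L

k = ln 2 / 3.58 = 0.1936 hr⁻¹
C(t) = C₀ e^(−kt) = 196 × e^(−0.1936 × 3.58) = 196 × e^(−0.6931) = 196 × 0.5000 ≈ 98.0 mg/L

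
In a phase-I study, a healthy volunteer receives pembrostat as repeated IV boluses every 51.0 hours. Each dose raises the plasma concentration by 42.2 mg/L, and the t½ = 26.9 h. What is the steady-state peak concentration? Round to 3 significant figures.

57.7 mg/L

k = ln 2 / 26.9 = 0.02577 h⁻¹
Fraction remaining after one interval: e^(−kτ) = e^(−0.02577 × 51.0) = 0.2687
R = 1 / (1 − 0.2687) = 1.367
Css,max = 42.2 × 1.367 ≈ 57.7 mg/L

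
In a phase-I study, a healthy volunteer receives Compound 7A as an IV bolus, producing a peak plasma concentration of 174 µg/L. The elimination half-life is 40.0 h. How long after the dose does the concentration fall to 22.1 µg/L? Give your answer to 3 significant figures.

119 hours

k = ln 2 / 40.0 = 0.01733 h⁻¹
C(t) = C₀ e^(−kt)  ⇒  t = ln(C₀/C) / k
t = ln(174/22.1) / 0.01733 = 2.063 / 0.01733 ≈ 119 hours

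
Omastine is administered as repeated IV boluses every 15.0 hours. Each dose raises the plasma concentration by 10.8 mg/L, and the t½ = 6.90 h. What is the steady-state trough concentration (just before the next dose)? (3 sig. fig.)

k = ln 2 / 6.90 = 0.1005 h⁻¹
Fraction remaining after one interval: e^(−kτ) = e^(−0.1005 × 15.0) = 0.2216
R = 1 / (1 − 0.2216) = 1.285
Css,max = 10.8 × 1.285 = 13.87 mg/L
Css,min = Css,max × e^(−kτ) = 13.87 × 0.2216 ≈ 3.07 mg/L

3.07 mg/L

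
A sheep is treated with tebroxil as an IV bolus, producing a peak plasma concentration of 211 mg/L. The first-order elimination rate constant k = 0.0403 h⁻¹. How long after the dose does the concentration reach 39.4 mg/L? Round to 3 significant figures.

41.6 hours

C(t) = C₀ e^(−kt)  ⇒  t = ln(C₀/C) / k
t = ln(211/39.4) / 0.04030 = 1.678 / 0.04030 ≈ 41.6 hours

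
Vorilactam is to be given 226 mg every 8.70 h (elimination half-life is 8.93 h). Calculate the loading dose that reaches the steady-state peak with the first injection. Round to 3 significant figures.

k = ln 2 / 8.93 = 0.07762 h⁻¹
Accumulation ratio R = 1 / (1 − e^(−kτ)) = 1 / (1 − e^(−0.07762×8.70)) = 1 / (1 − 0.5090) = 2.037
Loading dose = maintenance dose × R = 226 × 2.037 ≈ 460 mg

460 mg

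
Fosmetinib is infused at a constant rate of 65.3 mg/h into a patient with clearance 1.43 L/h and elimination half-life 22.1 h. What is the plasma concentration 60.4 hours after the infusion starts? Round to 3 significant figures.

38.8 µg/mL

Css = rate / CL = 65.3 / 1.43 = 45.66 µg/mL
k = ln 2 / 22.1 = 0.03136 h⁻¹
C(t) = Css (1 − e^(−kt)) = 45.66 × (1 − e^(−1.894)) = 45.66 × 0.8496 ≈ 38.8 µg/mL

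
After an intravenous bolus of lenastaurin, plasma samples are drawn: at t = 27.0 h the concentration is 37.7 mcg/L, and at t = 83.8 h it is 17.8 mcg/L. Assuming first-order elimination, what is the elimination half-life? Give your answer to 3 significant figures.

52.5 hours

k = ln(C₁/C₂) / (t₂ − t₁) = ln(37.7/17.8) / (83.8 − 27.0)
  = 0.7505 / 56.80 = 0.01321 h⁻¹
t½ = ln 2 / k = ln 2 / 0.01321 ≈ 52.5 hours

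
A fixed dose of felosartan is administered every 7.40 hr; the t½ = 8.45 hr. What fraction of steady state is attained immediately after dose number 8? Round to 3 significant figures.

k = ln 2 / 8.45 = 0.08203 hr⁻¹
f_n = 1 − e^(−nkτ) = 1 − e^(−8 × 0.08203 × 7.40) = 1 − e^(−4.856) = 1 − 0.007781 ≈ 0.992

0.992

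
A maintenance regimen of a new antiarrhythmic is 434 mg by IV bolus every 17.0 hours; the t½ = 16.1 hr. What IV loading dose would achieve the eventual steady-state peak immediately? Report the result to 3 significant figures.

k = ln 2 / 16.1 = 0.04305 hr⁻¹
Accumulation ratio R = 1 / (1 − e^(−kτ)) = 1 / (1 − e^(−0.04305×17.0)) = 1 / (1 − 0.4810) = 1.927
Loading dose = maintenance dose × R = 434 × 1.927 ≈ 836 mg

836 mg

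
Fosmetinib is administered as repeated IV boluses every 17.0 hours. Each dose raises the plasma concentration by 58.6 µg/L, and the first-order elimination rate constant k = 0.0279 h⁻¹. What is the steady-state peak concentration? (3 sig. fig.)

Fraction remaining after one interval: e^(−kτ) = e^(−0.02790 × 17.0) = 0.6223
R = 1 / (1 − 0.6223) = 2.648
Css,max = 58.6 × 2.648 ≈ 155 µg/L

155 µg/L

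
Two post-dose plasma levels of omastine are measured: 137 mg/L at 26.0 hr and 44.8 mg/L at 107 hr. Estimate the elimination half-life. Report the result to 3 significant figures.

k = ln(C₁/C₂) / (t₂ − t₁) = ln(137/44.8) / (107 − 26.0)
  = 1.118 / 81.00 = 0.01380 hr⁻¹
t½ = ln 2 / k = ln 2 / 0.01380 ≈ 50.2 hours

50.2 hours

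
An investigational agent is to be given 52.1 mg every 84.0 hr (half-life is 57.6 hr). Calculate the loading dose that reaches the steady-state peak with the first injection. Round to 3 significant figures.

81.9 mg

k = ln 2 / 57.6 = 0.01203 hr⁻¹
Accumulation ratio R = 1 / (1 − e^(−kτ)) = 1 / (1 − e^(−0.01203×84.0)) = 1 / (1 − 0.3639) = 1.572
Loading dose = maintenance dose × R = 52.1 × 1.572 ≈ 81.9 mg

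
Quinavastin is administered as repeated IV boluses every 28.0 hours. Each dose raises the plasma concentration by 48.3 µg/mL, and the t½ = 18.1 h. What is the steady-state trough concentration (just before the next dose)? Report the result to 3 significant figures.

25.1 µg/mL

k = ln 2 / 18.1 = 0.03830 h⁻¹
Fraction remaining after one interval: e^(−kτ) = e^(−0.03830 × 28.0) = 0.3422
R = 1 / (1 − 0.3422) = 1.520
Css,max = 48.3 × 1.520 = 73.43 µg/mL
Css,min = Css,max × e^(−kτ) = 73.43 × 0.3422 ≈ 25.1 µg/mL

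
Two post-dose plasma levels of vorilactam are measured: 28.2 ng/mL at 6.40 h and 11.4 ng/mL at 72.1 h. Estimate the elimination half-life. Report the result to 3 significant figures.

k = ln(C₁/C₂) / (t₂ − t₁) = ln(28.2/11.4) / (72.1 − 6.40)
  = 0.9057 / 65.70 = 0.01379 h⁻¹
t½ = ln 2 / k = ln 2 / 0.01379 ≈ 50.3 hours

50.3 hours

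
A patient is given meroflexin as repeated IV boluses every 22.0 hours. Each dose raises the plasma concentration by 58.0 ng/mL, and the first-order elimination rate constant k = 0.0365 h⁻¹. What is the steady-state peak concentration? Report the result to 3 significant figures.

105 ng/mL

Fraction remaining after one interval: e^(−kτ) = e^(−0.03650 × 22.0) = 0.4480
R = 1 / (1 − 0.4480) = 1.812
Css,max = 58.0 × 1.812 ≈ 105 ng/mL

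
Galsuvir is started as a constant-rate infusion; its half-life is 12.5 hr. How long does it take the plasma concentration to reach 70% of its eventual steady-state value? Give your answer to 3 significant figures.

21.7 hours

k = ln 2 / 12.5 = 0.05545 hr⁻¹
f = 1 − e^(−kt)  ⇒  t = −ln(1 − f) / k
t = −ln(1 − 0.7) / 0.05545 = 1.204 / 0.05545 ≈ 21.7 hours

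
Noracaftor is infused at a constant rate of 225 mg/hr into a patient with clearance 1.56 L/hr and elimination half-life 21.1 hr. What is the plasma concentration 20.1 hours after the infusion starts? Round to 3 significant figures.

69.7 µg/mL

Css = rate / CL = 225 / 1.56 = 144.2 µg/mL
k = ln 2 / 21.1 = 0.03285 hr⁻¹
C(t) = Css (1 − e^(−kt)) = 144.2 × (1 − e^(−0.6603)) = 144.2 × 0.4833 ≈ 69.7 µg/mL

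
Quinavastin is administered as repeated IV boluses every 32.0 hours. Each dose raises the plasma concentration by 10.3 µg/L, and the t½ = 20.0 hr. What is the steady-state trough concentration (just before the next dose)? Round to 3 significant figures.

k = ln 2 / 20.0 = 0.03466 hr⁻¹
Fraction remaining after one interval: e^(−kτ) = e^(−0.03466 × 32.0) = 0.3299
R = 1 / (1 − 0.3299) = 1.492
Css,max = 10.3 × 1.492 = 15.37 µg/L
Css,min = Css,max × e^(−kτ) = 15.37 × 0.3299 ≈ 5.07 µg/L

5.07 µg/L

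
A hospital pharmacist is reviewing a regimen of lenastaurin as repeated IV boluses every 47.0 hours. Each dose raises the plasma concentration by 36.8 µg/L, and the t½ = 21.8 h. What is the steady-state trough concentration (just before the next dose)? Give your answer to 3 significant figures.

k = ln 2 / 21.8 = 0.03180 h⁻¹
Fraction remaining after one interval: e^(−kτ) = e^(−0.03180 × 47.0) = 0.2244
R = 1 / (1 − 0.2244) = 1.289
Css,max = 36.8 × 1.289 = 47.45 µg/L
Css,min = Css,max × e^(−kτ) = 47.45 × 0.2244 ≈ 10.6 µg/L

10.6 µg/L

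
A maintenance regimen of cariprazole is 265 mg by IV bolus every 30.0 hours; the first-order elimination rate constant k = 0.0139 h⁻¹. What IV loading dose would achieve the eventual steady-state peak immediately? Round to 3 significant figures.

Accumulation ratio R = 1 / (1 − e^(−kτ)) = 1 / (1 − e^(−0.01390×30.0)) = 1 / (1 − 0.6590) = 2.933
Loading dose = maintenance dose × R = 265 × 2.933 ≈ 777 mg

777 mg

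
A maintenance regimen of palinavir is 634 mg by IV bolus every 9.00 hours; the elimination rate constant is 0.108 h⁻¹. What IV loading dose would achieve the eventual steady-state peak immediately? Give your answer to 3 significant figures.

Accumulation ratio R = 1 / (1 − e^(−kτ)) = 1 / (1 − e^(−0.1080×9.00)) = 1 / (1 − 0.3783) = 1.609
Loading dose = maintenance dose × R = 634 × 1.609 ≈ 1020 mg

1020 mg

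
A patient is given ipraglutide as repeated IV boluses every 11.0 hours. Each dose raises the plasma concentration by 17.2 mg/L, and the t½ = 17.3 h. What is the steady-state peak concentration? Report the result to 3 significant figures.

48.3 mg/L

k = ln 2 / 17.3 = 0.04007 h⁻¹
Fraction remaining after one interval: e^(−kτ) = e^(−0.04007 × 11.0) = 0.6436
R = 1 / (1 − 0.6436) = 2.806
Css,max = 17.2 × 2.806 ≈ 48.3 mg/L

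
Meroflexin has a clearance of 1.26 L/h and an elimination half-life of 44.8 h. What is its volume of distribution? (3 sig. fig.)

k = ln 2 / t½ = ln 2 / 44.8 = 0.01547 h⁻¹
V = CL / k = 1.26 / 0.01547 ≈ 81.4 L

81.4 L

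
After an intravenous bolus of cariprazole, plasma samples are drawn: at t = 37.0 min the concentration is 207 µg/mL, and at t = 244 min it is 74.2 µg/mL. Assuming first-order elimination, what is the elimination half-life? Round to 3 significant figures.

140 minutes

k = ln(C₁/C₂) / (t₂ − t₁) = ln(207/74.2) / (244 − 37.0)
  = 1.026 / 207.0 = 0.004956 min⁻¹
t½ = ln 2 / k = ln 2 / 0.004956 ≈ 140 minutes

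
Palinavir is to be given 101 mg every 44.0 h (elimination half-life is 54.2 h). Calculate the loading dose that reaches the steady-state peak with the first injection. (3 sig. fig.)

235 mg

k = ln 2 / 54.2 = 0.01279 h⁻¹
Accumulation ratio R = 1 / (1 − e^(−kτ)) = 1 / (1 − e^(−0.01279×44.0)) = 1 / (1 − 0.5697) = 2.324
Loading dose = maintenance dose × R = 101 × 2.324 ≈ 235 mg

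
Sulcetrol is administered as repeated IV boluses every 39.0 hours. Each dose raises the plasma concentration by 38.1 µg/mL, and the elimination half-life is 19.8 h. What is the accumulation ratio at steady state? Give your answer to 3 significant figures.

1.34

k = ln 2 / 19.8 = 0.03501 h⁻¹
Fraction remaining after one interval: e^(−kτ) = e^(−0.03501 × 39.0) = 0.2553
R = 1 / (1 − 0.2553) = 1 / 0.7447 ≈ 1.34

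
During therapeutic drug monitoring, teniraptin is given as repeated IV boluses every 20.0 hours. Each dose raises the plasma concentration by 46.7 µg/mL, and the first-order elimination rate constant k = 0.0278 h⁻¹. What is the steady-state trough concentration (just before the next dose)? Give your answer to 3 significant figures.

62.8 µg/mL

Fraction remaining after one interval: e^(−kτ) = e^(−0.02780 × 20.0) = 0.5735
R = 1 / (1 − 0.5735) = 2.345
Css,max = 46.7 × 2.345 = 109.5 µg/mL
Css,min = Css,max × e^(−kτ) = 109.5 × 0.5735 ≈ 62.8 µg/mL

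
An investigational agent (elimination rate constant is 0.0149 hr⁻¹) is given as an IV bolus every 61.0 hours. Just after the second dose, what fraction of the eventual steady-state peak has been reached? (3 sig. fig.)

0.838

f_n = 1 − e^(−nkτ) = 1 − e^(−2 × 0.01490 × 61.0) = 1 − e^(−1.818) = 1 − 0.1624 ≈ 0.838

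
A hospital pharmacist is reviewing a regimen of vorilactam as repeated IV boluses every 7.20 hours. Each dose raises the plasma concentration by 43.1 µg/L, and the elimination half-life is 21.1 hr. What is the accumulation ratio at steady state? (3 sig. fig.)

4.75

k = ln 2 / 21.1 = 0.03285 hr⁻¹
Fraction remaining after one interval: e^(−kτ) = e^(−0.03285 × 7.20) = 0.7894
R = 1 / (1 − 0.7894) = 1 / 0.2106 ≈ 4.75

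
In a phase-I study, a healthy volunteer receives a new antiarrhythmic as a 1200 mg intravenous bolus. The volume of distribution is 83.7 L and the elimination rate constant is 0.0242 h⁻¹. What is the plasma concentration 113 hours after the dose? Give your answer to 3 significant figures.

0.931 mg/L

C₀ = dose / V = 1200 / 83.7 = 14.34 mg/L
C(t) = C₀ e^(−kt) = 14.34 × e^(−0.02420 × 113) = 14.34 × e^(−2.735) = 14.34 × 0.06492 ≈ 0.931 mg/L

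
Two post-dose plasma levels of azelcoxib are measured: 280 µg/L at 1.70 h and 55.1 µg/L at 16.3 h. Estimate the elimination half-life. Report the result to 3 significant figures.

6.23 hours

k = ln(C₁/C₂) / (t₂ − t₁) = ln(280/55.1) / (16.3 − 1.70)
  = 1.626 / 14.60 = 0.1113 h⁻¹
t½ = ln 2 / k = ln 2 / 0.1113 ≈ 6.23 hours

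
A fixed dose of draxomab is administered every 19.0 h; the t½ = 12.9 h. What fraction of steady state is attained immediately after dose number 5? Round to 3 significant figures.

0.994

k = ln 2 / 12.9 = 0.05373 h⁻¹
f_n = 1 − e^(−nkτ) = 1 − e^(−5 × 0.05373 × 19.0) = 1 − e^(−5.105) = 1 − 0.006069 ≈ 0.994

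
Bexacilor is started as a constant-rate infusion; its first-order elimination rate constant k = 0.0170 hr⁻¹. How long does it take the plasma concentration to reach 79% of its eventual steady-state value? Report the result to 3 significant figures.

91.8 hours

f = 1 − e^(−kt)  ⇒  t = −ln(1 − f) / k
t = −ln(1 − 0.79) / 0.01700 = 1.561 / 0.01700 ≈ 91.8 hours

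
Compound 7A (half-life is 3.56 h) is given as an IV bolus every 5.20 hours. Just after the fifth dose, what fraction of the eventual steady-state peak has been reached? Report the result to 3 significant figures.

0.994

k = ln 2 / 3.56 = 0.1947 h⁻¹
f_n = 1 − e^(−nkτ) = 1 − e^(−5 × 0.1947 × 5.20) = 1 − e^(−5.062) = 1 − 0.006331 ≈ 0.994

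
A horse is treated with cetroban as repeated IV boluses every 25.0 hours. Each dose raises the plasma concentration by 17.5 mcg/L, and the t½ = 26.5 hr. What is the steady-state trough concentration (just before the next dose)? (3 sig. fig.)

k = ln 2 / 26.5 = 0.02616 hr⁻¹
Fraction remaining after one interval: e^(−kτ) = e^(−0.02616 × 25.0) = 0.5200
R = 1 / (1 − 0.5200) = 2.083
Css,max = 17.5 × 2.083 = 36.46 mcg/L
Css,min = Css,max × e^(−kτ) = 36.46 × 0.5200 ≈ 19.0 mcg/L

19.0 mcg/L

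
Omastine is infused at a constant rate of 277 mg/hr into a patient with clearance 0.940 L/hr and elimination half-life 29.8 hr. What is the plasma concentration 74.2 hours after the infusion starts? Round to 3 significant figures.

242 mg/L

Css = rate / CL = 277 / 0.940 = 294.7 mg/L
k = ln 2 / 29.8 = 0.02326 hr⁻¹
C(t) = Css (1 − e^(−kt)) = 294.7 × (1 − e^(−1.726)) = 294.7 × 0.8220 ≈ 242 mg/L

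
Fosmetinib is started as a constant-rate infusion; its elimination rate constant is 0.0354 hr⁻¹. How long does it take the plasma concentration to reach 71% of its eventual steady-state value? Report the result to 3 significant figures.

35.0 hours

f = 1 − e^(−kt)  ⇒  t = −ln(1 − f) / k
t = −ln(1 − 0.71) / 0.03540 = 1.238 / 0.03540 ≈ 35.0 hours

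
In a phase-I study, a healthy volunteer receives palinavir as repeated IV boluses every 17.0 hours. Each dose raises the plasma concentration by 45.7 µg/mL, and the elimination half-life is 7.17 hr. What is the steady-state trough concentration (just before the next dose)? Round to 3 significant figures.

k = ln 2 / 7.17 = 0.09667 hr⁻¹
Fraction remaining after one interval: e^(−kτ) = e^(−0.09667 × 17.0) = 0.1933
R = 1 / (1 − 0.1933) = 1.240
Css,max = 45.7 × 1.240 = 56.65 µg/mL
Css,min = Css,max × e^(−kτ) = 56.65 × 0.1933 ≈ 11.0 µg/mL

11.0 µg/mL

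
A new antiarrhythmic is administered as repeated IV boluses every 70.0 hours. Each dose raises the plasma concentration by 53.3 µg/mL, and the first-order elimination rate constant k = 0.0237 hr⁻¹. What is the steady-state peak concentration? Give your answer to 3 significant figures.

Fraction remaining after one interval: e^(−kτ) = e^(−0.02370 × 70.0) = 0.1903
R = 1 / (1 − 0.1903) = 1.235
Css,max = 53.3 × 1.235 ≈ 65.8 µg/mL

65.8 µg/mL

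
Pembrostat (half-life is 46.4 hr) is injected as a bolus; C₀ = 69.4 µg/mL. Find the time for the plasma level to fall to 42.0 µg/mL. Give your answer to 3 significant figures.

33.6 hours

k = ln 2 / 46.4 = 0.01494 hr⁻¹
C(t) = C₀ e^(−kt)  ⇒  t = ln(C₀/C) / k
t = ln(69.4/42.0) / 0.01494 = 0.5022 / 0.01494 ≈ 33.6 hours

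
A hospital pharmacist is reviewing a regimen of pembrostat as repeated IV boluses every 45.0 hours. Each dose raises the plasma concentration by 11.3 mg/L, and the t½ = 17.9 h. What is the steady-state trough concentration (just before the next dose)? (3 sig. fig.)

k = ln 2 / 17.9 = 0.03872 h⁻¹
Fraction remaining after one interval: e^(−kτ) = e^(−0.03872 × 45.0) = 0.1751
R = 1 / (1 − 0.1751) = 1.212
Css,max = 11.3 × 1.212 = 13.70 mg/L
Css,min = Css,max × e^(−kτ) = 13.70 × 0.1751 ≈ 2.40 mg/L

2.40 mg/L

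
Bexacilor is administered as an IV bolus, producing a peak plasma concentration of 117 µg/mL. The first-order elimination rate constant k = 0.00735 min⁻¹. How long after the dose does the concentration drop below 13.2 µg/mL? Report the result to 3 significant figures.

297 minutes

C(t) = C₀ e^(−kt)  ⇒  t = ln(C₀/C) / k
t = ln(117/13.2) / 0.007350 = 2.182 / 0.007350 ≈ 297 minutes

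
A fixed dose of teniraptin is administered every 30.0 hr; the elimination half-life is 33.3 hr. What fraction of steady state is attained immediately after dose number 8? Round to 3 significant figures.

k = ln 2 / 33.3 = 0.02082 hr⁻¹
f_n = 1 − e^(−nkτ) = 1 − e^(−8 × 0.02082 × 30.0) = 1 − e^(−4.996) = 1 − 0.006767 ≈ 0.993

0.993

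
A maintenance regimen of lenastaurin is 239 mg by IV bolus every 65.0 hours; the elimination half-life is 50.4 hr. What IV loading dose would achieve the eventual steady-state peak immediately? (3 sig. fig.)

k = ln 2 / 50.4 = 0.01375 hr⁻¹
Accumulation ratio R = 1 / (1 − e^(−kτ)) = 1 / (1 − e^(−0.01375×65.0)) = 1 / (1 − 0.4090) = 1.692
Loading dose = maintenance dose × R = 239 × 1.692 ≈ 404 mg

404 mg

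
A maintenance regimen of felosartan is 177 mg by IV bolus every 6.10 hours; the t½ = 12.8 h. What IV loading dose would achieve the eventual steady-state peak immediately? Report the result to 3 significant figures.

629 mg

k = ln 2 / 12.8 = 0.05415 h⁻¹
Accumulation ratio R = 1 / (1 − e^(−kτ)) = 1 / (1 − e^(−0.05415×6.10)) = 1 / (1 − 0.7187) = 3.555
Loading dose = maintenance dose × R = 177 × 3.555 ≈ 629 mg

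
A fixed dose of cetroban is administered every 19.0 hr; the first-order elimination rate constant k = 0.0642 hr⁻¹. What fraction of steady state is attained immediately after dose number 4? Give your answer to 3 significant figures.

0.992

f_n = 1 − e^(−nkτ) = 1 − e^(−4 × 0.06420 × 19.0) = 1 − e^(−4.879) = 1 − 0.007603 ≈ 0.992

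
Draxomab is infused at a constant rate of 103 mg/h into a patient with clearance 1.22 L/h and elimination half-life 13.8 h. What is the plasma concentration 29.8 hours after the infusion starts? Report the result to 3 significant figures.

65.5 µg/mL

Css = rate / CL = 103 / 1.22 = 84.43 µg/mL
k = ln 2 / 13.8 = 0.05023 h⁻¹
C(t) = Css (1 − e^(−kt)) = 84.43 × (1 − e^(−1.497)) = 84.43 × 0.7762 ≈ 65.5 µg/mL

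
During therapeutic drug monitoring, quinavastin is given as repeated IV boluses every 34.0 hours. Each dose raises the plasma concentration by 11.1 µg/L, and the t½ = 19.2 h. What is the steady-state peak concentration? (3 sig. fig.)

k = ln 2 / 19.2 = 0.03610 h⁻¹
Fraction remaining after one interval: e^(−kτ) = e^(−0.03610 × 34.0) = 0.2930
R = 1 / (1 − 0.2930) = 1.415
Css,max = 11.1 × 1.415 ≈ 15.7 µg/L

15.7 µg/L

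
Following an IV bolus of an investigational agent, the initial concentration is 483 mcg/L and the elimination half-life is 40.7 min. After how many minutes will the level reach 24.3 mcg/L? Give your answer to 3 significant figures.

176 minutes

k = ln 2 / 40.7 = 0.01703 min⁻¹
C(t) = C₀ e^(−kt)  ⇒  t = ln(C₀/C) / k
t = ln(483/24.3) / 0.01703 = 2.990 / 0.01703 ≈ 176 minutes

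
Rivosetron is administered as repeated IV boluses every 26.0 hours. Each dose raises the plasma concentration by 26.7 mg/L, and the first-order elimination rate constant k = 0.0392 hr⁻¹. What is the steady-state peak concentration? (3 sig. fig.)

41.8 mg/L

Fraction remaining after one interval: e^(−kτ) = e^(−0.03920 × 26.0) = 0.3609
R = 1 / (1 − 0.3609) = 1.565
Css,max = 26.7 × 1.565 ≈ 41.8 mg/L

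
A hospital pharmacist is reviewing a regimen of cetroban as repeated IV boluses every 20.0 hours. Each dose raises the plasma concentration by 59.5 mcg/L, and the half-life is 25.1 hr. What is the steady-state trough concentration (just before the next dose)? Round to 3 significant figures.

80.7 mcg/L

k = ln 2 / 25.1 = 0.02762 hr⁻¹
Fraction remaining after one interval: e^(−kτ) = e^(−0.02762 × 20.0) = 0.5756
R = 1 / (1 − 0.5756) = 2.356
Css,max = 59.5 × 2.356 = 140.2 mcg/L
Css,min = Css,max × e^(−kτ) = 140.2 × 0.5756 ≈ 80.7 mcg/L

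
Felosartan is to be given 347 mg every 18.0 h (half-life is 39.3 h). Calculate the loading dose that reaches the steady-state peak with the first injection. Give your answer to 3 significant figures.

k = ln 2 / 39.3 = 0.01764 h⁻¹
Accumulation ratio R = 1 / (1 − e^(−kτ)) = 1 / (1 − e^(−0.01764×18.0)) = 1 / (1 − 0.7280) = 3.676
Loading dose = maintenance dose × R = 347 × 3.676 ≈ 1280 mg

1280 mg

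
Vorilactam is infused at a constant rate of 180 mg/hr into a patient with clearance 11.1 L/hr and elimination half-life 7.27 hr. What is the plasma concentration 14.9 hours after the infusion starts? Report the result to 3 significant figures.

Css = rate / CL = 180 / 11.1 = 16.22 mg/L
k = ln 2 / 7.27 = 0.09534 hr⁻¹
C(t) = Css (1 − e^(−kt)) = 16.22 × (1 − e^(−1.421)) = 16.22 × 0.7584 ≈ 12.3 mg/L

12.3 mg/L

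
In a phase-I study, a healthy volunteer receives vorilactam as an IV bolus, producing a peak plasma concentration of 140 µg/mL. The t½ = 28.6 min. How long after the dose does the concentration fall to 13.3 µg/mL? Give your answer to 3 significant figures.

k = ln 2 / 28.6 = 0.02424 min⁻¹
C(t) = C₀ e^(−kt)  ⇒  t = ln(C₀/C) / k
t = ln(140/13.3) / 0.02424 = 2.354 / 0.02424 ≈ 97.1 minutes

97.1 minutes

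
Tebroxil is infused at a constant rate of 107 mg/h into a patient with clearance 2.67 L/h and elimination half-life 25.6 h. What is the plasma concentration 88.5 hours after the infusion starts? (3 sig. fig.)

Css = rate / CL = 107 / 2.67 = 40.07 mg/L
k = ln 2 / 25.6 = 0.02708 h⁻¹
C(t) = Css (1 − e^(−kt)) = 40.07 × (1 − e^(−2.396)) = 40.07 × 0.9089 ≈ 36.4 mg/L

36.4 mg/L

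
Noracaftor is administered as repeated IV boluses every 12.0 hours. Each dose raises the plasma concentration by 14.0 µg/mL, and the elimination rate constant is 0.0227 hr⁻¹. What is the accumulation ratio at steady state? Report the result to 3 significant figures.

4.19

Fraction remaining after one interval: e^(−kτ) = e^(−0.02270 × 12.0) = 0.7615
R = 1 / (1 − 0.7615) = 1 / 0.2385 ≈ 4.19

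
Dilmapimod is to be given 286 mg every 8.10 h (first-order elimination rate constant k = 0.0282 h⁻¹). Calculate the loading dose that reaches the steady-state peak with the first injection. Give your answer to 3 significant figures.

1400 mg

Accumulation ratio R = 1 / (1 − e^(−kτ)) = 1 / (1 − e^(−0.02820×8.10)) = 1 / (1 − 0.7958) = 4.897
Loading dose = maintenance dose × R = 286 × 4.897 ≈ 1400 mg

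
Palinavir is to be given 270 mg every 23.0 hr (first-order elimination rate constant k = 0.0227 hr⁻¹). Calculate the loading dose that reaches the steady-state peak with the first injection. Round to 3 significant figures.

664 mg

Accumulation ratio R = 1 / (1 − e^(−kτ)) = 1 / (1 − e^(−0.02270×23.0)) = 1 / (1 − 0.5933) = 2.459
Loading dose = maintenance dose × R = 270 × 2.459 ≈ 664 mg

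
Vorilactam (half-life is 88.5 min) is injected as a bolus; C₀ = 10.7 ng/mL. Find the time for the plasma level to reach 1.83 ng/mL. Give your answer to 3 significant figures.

k = ln 2 / 88.5 = 0.007832 min⁻¹
C(t) = C₀ e^(−kt)  ⇒  t = ln(C₀/C) / k
t = ln(10.7/1.83) / 0.007832 = 1.766 / 0.007832 ≈ 225 minutes

225 minutes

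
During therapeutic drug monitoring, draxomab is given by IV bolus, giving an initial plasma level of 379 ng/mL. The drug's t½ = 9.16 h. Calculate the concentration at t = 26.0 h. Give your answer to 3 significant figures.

k = ln 2 / 9.16 = 0.07567 h⁻¹
26.0 h is 2.838 half-lives, so C = 379 × (1/2)^2.838 = 379 × 0.1398 ≈ 53.0 ng/mL

53.0 ng/mL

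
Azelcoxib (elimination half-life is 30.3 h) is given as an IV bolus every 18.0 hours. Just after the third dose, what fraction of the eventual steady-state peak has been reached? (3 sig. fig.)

0.709

k = ln 2 / 30.3 = 0.02288 h⁻¹
f_n = 1 − e^(−nkτ) = 1 − e^(−3 × 0.02288 × 18.0) = 1 − e^(−1.235) = 1 − 0.2907 ≈ 0.709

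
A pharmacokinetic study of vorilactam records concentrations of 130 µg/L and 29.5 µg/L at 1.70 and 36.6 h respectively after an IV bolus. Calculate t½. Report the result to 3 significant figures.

k = ln(C₁/C₂) / (t₂ − t₁) = ln(130/29.5) / (36.6 − 1.70)
  = 1.483 / 34.90 = 0.04250 h⁻¹
t½ = ln 2 / k = ln 2 / 0.04250 ≈ 16.3 hours

16.3 hours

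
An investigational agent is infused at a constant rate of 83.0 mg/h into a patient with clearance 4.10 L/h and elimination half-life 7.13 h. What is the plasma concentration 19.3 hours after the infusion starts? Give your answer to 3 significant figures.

Css = rate / CL = 83.0 / 4.10 = 20.24 µg/mL
k = ln 2 / 7.13 = 0.09722 h⁻¹
C(t) = Css (1 − e^(−kt)) = 20.24 × (1 − e^(−1.876)) = 20.24 × 0.8468 ≈ 17.1 µg/mL

17.1 µg/mL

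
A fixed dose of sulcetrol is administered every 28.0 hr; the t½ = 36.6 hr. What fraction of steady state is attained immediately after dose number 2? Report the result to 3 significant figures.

k = ln 2 / 36.6 = 0.01894 hr⁻¹
f_n = 1 − e^(−nkτ) = 1 − e^(−2 × 0.01894 × 28.0) = 1 − e^(−1.061) = 1 − 0.3463 ≈ 0.654

0.654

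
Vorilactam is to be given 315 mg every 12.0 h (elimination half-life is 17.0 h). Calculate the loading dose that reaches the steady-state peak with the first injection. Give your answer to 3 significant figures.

814 mg

k = ln 2 / 17.0 = 0.04077 h⁻¹
Accumulation ratio R = 1 / (1 − e^(−kτ)) = 1 / (1 − e^(−0.04077×12.0)) = 1 / (1 − 0.6131) = 2.584
Loading dose = maintenance dose × R = 315 × 2.584 ≈ 814 mg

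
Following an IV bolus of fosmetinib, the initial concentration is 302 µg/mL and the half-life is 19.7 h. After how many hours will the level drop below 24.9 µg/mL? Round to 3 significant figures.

70.9 hours

k = ln 2 / 19.7 = 0.03519 h⁻¹
C(t) = C₀ e^(−kt)  ⇒  t = ln(C₀/C) / k
t = ln(302/24.9) / 0.03519 = 2.496 / 0.03519 ≈ 70.9 hours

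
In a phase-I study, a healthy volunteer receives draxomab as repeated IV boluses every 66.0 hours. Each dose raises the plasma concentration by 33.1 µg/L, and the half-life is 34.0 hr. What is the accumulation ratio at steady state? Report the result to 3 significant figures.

k = ln 2 / 34.0 = 0.02039 hr⁻¹
Fraction remaining after one interval: e^(−kτ) = e^(−0.02039 × 66.0) = 0.2604
R = 1 / (1 − 0.2604) = 1 / 0.7396 ≈ 1.35

1.35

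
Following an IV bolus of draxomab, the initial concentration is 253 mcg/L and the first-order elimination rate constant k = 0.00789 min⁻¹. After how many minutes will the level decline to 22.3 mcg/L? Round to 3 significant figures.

C(t) = C₀ e^(−kt)  ⇒  t = ln(C₀/C) / k
t = ln(253/22.3) / 0.007890 = 2.429 / 0.007890 ≈ 308 minutes

308 minutes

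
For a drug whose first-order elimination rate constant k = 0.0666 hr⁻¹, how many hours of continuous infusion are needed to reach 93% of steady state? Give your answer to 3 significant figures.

39.9 hours

f = 1 − e^(−kt)  ⇒  t = −ln(1 − f) / k
t = −ln(1 − 0.93) / 0.06660 = 2.659 / 0.06660 ≈ 39.9 hours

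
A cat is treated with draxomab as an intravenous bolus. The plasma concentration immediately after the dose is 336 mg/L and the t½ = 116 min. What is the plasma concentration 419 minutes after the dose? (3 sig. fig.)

k = ln 2 / 116 = 0.005975 min⁻¹
419 min is 3.612 half-lives, so C = 336 × (1/2)^3.612 = 336 × 0.08178 ≈ 27.5 mg/L

27.5 mg/L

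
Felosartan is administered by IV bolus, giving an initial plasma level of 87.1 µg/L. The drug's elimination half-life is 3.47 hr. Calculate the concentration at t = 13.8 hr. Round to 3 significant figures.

k = ln 2 / 3.47 = 0.1998 hr⁻¹
C(t) = C₀ e^(−kt) = 87.1 × e^(−0.1998 × 13.8) = 87.1 × e^(−2.757) = 87.1 × 0.06351 ≈ 5.53 µg/L

5.53 µg/L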